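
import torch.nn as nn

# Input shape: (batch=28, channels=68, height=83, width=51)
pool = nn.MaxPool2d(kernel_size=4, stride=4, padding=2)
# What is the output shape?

Input shape: (28, 68, 83, 51)
Output shape: (28, 68, 21, 13)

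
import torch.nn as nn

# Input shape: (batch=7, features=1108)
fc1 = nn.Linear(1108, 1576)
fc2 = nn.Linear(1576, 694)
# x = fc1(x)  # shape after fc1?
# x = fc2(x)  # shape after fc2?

Input shape: (7, 1108)
  -> after fc1: (7, 1576)
Output shape: (7, 694)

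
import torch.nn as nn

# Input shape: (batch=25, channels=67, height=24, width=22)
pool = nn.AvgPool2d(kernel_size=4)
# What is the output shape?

Input shape: (25, 67, 24, 22)
Output shape: (25, 67, 6, 5)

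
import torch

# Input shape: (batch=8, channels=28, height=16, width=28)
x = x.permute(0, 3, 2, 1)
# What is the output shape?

Input shape: (8, 28, 16, 28)
Output shape: (8, 28, 16, 28)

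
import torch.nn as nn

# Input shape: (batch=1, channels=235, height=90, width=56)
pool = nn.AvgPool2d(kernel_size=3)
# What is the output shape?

Input shape: (1, 235, 90, 56)
Output shape: (1, 235, 30, 18)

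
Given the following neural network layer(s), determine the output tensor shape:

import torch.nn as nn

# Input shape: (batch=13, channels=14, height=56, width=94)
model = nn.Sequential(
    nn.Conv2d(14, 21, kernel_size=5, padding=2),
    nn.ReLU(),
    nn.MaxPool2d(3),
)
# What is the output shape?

Input shape: (13, 14, 56, 94)
  -> after Conv2d: (13, 21, 56, 94)
  -> after ReLU: (13, 21, 56, 94)
Output shape: (13, 21, 18, 31)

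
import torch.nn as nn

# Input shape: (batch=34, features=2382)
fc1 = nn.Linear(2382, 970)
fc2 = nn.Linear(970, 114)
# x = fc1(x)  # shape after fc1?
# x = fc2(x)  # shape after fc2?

Input shape: (34, 2382)
  -> after fc1: (34, 970)
Output shape: (34, 114)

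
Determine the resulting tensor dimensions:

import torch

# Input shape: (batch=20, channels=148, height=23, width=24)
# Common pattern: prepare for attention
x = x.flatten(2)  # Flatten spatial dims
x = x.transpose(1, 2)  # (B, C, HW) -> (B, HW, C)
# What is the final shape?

Input shape: (20, 148, 23, 24)
  -> after flatten(2): (20, 148, 552)
Output shape: (20, 552, 148)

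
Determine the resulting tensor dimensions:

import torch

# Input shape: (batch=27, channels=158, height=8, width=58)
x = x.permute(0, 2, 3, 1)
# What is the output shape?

Input shape: (27, 158, 8, 58)
Output shape: (27, 8, 58, 158)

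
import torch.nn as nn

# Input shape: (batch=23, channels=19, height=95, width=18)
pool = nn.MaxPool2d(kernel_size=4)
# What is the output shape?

Input shape: (23, 19, 95, 18)
Output shape: (23, 19, 23, 4)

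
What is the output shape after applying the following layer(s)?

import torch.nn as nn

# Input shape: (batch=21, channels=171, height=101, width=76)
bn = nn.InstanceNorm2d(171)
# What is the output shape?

Input shape: (21, 171, 101, 76)
Output shape: (21, 171, 101, 76)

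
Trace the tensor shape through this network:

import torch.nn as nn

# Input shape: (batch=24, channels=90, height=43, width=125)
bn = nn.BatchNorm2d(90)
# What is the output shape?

Input shape: (24, 90, 43, 125)
Output shape: (24, 90, 43, 125)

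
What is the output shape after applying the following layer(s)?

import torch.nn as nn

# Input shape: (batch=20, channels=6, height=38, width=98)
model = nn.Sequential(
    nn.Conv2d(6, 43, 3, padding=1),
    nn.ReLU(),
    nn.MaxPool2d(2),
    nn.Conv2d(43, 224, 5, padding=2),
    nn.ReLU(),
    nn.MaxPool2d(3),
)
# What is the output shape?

Input shape: (20, 6, 38, 98)
  -> after first Conv2d: (20, 43, 38, 98)
  -> after first MaxPool2d: (20, 43, 19, 49)
  -> after second Conv2d: (20, 224, 19, 49)
Output shape: (20, 224, 6, 16)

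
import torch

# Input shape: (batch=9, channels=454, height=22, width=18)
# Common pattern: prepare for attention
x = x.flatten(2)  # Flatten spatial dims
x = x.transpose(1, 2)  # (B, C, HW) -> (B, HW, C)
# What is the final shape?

Input shape: (9, 454, 22, 18)
  -> after flatten(2): (9, 454, 396)
Output shape: (9, 396, 454)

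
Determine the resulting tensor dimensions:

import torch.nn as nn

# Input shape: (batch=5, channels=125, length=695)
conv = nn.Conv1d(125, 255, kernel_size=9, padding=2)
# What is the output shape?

Input shape: (5, 125, 695)
Output shape: (5, 255, 691)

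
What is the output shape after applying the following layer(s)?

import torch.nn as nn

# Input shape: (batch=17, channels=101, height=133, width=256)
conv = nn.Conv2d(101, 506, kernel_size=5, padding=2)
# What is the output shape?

Input shape: (17, 101, 133, 256)
Output shape: (17, 506, 133, 256)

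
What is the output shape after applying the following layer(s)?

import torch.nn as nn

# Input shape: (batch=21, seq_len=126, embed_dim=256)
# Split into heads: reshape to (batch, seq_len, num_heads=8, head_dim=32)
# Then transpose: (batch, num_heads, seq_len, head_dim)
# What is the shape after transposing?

Input shape: (21, 126, 256)
  -> after reshape: (21, 126, 8, 32)
Output shape: (21, 8, 126, 32)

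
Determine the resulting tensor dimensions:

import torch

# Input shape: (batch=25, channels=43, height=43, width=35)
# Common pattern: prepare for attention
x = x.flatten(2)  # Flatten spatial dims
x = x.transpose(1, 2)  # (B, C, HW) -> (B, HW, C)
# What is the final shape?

Input shape: (25, 43, 43, 35)
  -> after flatten(2): (25, 43, 1505)
Output shape: (25, 1505, 43)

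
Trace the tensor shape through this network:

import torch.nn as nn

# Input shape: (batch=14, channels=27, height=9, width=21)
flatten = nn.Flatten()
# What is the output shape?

Input shape: (14, 27, 9, 21)
Output shape: (14, 5103)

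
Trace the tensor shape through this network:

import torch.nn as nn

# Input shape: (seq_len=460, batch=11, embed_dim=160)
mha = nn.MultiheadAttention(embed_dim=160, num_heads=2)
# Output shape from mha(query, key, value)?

Input shape: (460, 11, 160)
Output shape: (460, 11, 160)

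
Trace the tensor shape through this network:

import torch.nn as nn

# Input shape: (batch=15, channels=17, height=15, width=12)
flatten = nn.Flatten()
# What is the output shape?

Input shape: (15, 17, 15, 12)
Output shape: (15, 3060)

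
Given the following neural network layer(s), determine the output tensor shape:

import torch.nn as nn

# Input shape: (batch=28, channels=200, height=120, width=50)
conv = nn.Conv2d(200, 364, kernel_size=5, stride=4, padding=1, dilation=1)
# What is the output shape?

Input shape: (28, 200, 120, 50)
Output shape: (28, 364, 30, 12)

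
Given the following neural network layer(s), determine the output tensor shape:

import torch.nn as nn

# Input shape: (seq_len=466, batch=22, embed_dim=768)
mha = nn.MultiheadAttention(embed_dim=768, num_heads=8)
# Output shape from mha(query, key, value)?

Input shape: (466, 22, 768)
Output shape: (466, 22, 768)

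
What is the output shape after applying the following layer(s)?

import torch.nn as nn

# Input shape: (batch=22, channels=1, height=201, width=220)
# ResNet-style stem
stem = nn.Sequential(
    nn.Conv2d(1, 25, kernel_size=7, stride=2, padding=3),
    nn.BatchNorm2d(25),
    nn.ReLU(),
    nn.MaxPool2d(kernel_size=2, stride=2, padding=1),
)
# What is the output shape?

Input shape: (22, 1, 201, 220)
  -> after Conv2d 7x7 stride=2: (22, 25, 101, 110)
Output shape: (22, 25, 51, 56)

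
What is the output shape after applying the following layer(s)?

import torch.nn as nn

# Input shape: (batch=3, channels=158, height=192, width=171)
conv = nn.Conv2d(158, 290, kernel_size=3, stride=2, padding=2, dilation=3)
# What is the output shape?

Input shape: (3, 158, 192, 171)
Output shape: (3, 290, 95, 85)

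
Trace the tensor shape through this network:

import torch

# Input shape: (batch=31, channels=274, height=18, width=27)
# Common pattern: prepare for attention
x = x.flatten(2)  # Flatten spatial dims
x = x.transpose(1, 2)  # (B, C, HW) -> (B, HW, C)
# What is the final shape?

Input shape: (31, 274, 18, 27)
  -> after flatten(2): (31, 274, 486)
Output shape: (31, 486, 274)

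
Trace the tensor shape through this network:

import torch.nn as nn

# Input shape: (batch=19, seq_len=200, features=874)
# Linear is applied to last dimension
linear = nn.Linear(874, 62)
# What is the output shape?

Input shape: (19, 200, 874)
Output shape: (19, 200, 62)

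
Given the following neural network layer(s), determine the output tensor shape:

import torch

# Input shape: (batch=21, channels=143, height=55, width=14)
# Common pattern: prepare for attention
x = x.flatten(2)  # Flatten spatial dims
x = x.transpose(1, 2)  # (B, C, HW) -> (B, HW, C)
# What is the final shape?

Input shape: (21, 143, 55, 14)
  -> after flatten(2): (21, 143, 770)
Output shape: (21, 770, 143)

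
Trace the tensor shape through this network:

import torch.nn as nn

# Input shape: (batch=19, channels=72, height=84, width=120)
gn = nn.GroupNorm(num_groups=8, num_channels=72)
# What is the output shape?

Input shape: (19, 72, 84, 120)
Output shape: (19, 72, 84, 120)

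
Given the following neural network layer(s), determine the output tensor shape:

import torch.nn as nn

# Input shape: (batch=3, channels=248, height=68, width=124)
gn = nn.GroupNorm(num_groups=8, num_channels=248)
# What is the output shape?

Input shape: (3, 248, 68, 124)
Output shape: (3, 248, 68, 124)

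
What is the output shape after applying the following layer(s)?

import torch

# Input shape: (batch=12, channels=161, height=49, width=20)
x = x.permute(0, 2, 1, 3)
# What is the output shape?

Input shape: (12, 161, 49, 20)
Output shape: (12, 49, 161, 20)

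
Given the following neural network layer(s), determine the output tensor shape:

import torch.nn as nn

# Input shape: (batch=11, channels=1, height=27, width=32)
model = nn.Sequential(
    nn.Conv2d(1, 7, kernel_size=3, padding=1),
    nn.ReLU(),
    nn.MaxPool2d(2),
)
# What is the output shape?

Input shape: (11, 1, 27, 32)
  -> after Conv2d: (11, 7, 27, 32)
  -> after ReLU: (11, 7, 27, 32)
Output shape: (11, 7, 13, 16)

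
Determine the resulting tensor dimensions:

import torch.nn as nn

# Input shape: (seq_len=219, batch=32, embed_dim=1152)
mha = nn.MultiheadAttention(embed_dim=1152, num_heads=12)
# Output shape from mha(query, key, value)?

Input shape: (219, 32, 1152)
Output shape: (219, 32, 1152)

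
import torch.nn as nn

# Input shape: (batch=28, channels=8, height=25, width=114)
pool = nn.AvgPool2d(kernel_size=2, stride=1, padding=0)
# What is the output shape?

Input shape: (28, 8, 25, 114)
Output shape: (28, 8, 24, 113)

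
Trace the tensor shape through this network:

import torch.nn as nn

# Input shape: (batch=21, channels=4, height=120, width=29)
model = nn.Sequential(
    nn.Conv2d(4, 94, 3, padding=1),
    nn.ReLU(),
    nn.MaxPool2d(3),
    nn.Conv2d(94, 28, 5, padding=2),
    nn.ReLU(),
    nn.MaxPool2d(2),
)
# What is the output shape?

Input shape: (21, 4, 120, 29)
  -> after first Conv2d: (21, 94, 120, 29)
  -> after first MaxPool2d: (21, 94, 40, 9)
  -> after second Conv2d: (21, 28, 40, 9)
Output shape: (21, 28, 20, 4)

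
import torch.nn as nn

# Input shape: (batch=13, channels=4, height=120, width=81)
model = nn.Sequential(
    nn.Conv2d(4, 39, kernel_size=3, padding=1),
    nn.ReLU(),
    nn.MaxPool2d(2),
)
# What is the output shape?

Input shape: (13, 4, 120, 81)
  -> after Conv2d: (13, 39, 120, 81)
  -> after ReLU: (13, 39, 120, 81)
Output shape: (13, 39, 60, 40)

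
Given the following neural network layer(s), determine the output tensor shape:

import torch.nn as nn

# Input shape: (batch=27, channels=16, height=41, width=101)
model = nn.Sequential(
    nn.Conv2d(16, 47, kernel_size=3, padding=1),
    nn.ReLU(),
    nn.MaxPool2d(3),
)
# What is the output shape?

Input shape: (27, 16, 41, 101)
  -> after Conv2d: (27, 47, 41, 101)
  -> after ReLU: (27, 47, 41, 101)
Output shape: (27, 47, 13, 33)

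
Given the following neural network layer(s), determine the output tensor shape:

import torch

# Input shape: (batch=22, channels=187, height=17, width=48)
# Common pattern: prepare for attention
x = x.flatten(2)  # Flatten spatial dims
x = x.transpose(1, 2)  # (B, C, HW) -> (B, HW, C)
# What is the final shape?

Input shape: (22, 187, 17, 48)
  -> after flatten(2): (22, 187, 816)
Output shape: (22, 816, 187)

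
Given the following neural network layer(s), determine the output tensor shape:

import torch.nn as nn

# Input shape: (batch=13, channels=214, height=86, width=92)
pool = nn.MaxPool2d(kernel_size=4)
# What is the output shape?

Input shape: (13, 214, 86, 92)
Output shape: (13, 214, 21, 23)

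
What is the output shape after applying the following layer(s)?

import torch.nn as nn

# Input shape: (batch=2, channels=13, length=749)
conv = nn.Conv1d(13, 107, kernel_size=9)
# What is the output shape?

Input shape: (2, 13, 749)
Output shape: (2, 107, 741)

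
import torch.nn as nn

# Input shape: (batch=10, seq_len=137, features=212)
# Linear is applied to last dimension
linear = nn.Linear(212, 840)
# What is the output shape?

Input shape: (10, 137, 212)
Output shape: (10, 137, 840)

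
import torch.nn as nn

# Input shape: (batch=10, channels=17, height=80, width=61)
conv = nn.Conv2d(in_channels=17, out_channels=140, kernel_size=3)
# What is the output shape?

Input shape: (10, 17, 80, 61)
Output shape: (10, 140, 78, 59)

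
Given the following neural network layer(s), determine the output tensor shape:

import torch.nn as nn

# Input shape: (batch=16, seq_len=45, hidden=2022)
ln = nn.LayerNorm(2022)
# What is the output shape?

Input shape: (16, 45, 2022)
Output shape: (16, 45, 2022)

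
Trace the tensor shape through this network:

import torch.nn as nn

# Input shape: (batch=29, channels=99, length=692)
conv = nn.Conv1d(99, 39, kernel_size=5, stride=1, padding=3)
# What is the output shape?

Input shape: (29, 99, 692)
Output shape: (29, 39, 694)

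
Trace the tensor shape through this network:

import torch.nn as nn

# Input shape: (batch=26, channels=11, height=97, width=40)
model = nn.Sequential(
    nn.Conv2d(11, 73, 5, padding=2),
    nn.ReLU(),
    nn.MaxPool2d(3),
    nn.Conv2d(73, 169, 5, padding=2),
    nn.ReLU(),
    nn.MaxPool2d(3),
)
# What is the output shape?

Input shape: (26, 11, 97, 40)
  -> after first Conv2d: (26, 73, 97, 40)
  -> after first MaxPool2d: (26, 73, 32, 13)
  -> after second Conv2d: (26, 169, 32, 13)
Output shape: (26, 169, 10, 4)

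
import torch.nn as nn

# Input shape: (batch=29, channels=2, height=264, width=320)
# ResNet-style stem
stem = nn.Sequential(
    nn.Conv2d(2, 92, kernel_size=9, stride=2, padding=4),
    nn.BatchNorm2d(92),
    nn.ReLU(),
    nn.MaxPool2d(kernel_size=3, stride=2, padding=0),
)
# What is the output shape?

Input shape: (29, 2, 264, 320)
  -> after Conv2d 9x9 stride=2: (29, 92, 132, 160)
Output shape: (29, 92, 65, 79)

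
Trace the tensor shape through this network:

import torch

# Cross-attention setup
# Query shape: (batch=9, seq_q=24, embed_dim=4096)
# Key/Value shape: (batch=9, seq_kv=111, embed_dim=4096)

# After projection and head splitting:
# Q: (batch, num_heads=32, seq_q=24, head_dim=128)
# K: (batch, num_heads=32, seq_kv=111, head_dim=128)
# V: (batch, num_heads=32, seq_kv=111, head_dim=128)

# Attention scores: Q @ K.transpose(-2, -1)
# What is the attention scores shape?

Input shape: (9, 24, 4096)
Output shape: (9, 32, 24, 111)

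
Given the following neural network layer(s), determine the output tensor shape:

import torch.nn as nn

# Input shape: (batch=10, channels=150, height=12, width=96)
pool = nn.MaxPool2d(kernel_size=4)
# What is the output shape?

Input shape: (10, 150, 12, 96)
Output shape: (10, 150, 3, 24)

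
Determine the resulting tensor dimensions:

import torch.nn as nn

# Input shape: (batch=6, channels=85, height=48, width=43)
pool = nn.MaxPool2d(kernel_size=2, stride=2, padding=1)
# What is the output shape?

Input shape: (6, 85, 48, 43)
Output shape: (6, 85, 25, 22)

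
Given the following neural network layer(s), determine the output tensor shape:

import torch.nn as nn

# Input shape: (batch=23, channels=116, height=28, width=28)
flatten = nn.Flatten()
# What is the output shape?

Input shape: (23, 116, 28, 28)
Output shape: (23, 90944)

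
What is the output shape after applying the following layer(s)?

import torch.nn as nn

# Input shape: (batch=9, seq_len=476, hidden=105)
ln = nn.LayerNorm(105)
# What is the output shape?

Input shape: (9, 476, 105)
Output shape: (9, 476, 105)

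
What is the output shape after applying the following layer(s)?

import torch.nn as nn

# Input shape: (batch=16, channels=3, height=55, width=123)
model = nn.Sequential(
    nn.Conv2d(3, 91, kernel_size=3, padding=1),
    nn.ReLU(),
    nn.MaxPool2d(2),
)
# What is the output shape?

Input shape: (16, 3, 55, 123)
  -> after Conv2d: (16, 91, 55, 123)
  -> after ReLU: (16, 91, 55, 123)
Output shape: (16, 91, 27, 61)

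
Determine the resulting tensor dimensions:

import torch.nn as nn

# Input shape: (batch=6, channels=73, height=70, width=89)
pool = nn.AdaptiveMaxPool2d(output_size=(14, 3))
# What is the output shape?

Input shape: (6, 73, 70, 89)
Output shape: (6, 73, 14, 3)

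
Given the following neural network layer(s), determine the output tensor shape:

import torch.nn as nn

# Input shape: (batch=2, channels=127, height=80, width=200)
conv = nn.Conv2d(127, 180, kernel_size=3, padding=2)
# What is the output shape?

Input shape: (2, 127, 80, 200)
Output shape: (2, 180, 82, 202)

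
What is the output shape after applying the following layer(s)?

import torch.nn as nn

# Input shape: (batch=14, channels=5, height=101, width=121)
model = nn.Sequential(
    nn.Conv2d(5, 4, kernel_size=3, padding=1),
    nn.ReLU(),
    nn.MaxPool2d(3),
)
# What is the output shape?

Input shape: (14, 5, 101, 121)
  -> after Conv2d: (14, 4, 101, 121)
  -> after ReLU: (14, 4, 101, 121)
Output shape: (14, 4, 33, 40)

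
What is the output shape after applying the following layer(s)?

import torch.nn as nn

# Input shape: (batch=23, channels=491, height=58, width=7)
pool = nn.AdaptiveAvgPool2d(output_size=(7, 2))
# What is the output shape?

Input shape: (23, 491, 58, 7)
Output shape: (23, 491, 7, 2)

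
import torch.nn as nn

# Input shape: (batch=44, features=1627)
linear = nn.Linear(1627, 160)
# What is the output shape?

Input shape: (44, 1627)
Output shape: (44, 160)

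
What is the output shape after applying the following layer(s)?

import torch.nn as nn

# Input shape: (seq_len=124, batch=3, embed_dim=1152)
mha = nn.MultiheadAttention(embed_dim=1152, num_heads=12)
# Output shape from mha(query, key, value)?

Input shape: (124, 3, 1152)
Output shape: (124, 3, 1152)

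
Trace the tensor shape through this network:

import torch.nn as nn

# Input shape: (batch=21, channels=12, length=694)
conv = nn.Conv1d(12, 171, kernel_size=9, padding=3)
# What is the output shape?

Input shape: (21, 12, 694)
Output shape: (21, 171, 692)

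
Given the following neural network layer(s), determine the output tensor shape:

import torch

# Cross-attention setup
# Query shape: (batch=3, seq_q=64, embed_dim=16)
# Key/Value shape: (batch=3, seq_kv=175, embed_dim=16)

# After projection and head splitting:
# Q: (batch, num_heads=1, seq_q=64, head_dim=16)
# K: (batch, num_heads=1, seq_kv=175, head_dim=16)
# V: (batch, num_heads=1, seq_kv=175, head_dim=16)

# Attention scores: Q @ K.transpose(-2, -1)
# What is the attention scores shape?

Input shape: (3, 64, 16)
Output shape: (3, 1, 64, 175)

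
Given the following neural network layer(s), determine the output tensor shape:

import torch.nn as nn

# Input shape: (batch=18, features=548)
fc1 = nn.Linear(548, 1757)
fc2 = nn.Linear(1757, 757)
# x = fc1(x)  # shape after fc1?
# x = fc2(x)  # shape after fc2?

Input shape: (18, 548)
  -> after fc1: (18, 1757)
Output shape: (18, 757)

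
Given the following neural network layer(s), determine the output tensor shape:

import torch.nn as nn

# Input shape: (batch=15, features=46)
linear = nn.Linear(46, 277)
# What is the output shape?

Input shape: (15, 46)
Output shape: (15, 277)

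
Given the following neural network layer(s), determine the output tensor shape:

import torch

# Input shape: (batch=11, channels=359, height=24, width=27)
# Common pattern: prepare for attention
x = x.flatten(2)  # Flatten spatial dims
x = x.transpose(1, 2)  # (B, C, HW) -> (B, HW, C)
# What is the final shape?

Input shape: (11, 359, 24, 27)
  -> after flatten(2): (11, 359, 648)
Output shape: (11, 648, 359)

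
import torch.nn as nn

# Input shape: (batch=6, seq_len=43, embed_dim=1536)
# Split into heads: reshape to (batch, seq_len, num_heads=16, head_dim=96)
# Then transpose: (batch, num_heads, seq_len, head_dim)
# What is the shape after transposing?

Input shape: (6, 43, 1536)
  -> after reshape: (6, 43, 16, 96)
Output shape: (6, 16, 43, 96)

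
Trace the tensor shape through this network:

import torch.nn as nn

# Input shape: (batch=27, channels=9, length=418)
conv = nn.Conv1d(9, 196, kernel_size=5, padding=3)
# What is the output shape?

Input shape: (27, 9, 418)
Output shape: (27, 196, 420)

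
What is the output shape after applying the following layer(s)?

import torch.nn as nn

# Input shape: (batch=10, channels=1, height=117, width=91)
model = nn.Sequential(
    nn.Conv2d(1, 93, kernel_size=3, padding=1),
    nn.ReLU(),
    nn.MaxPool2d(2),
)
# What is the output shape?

Input shape: (10, 1, 117, 91)
  -> after Conv2d: (10, 93, 117, 91)
  -> after ReLU: (10, 93, 117, 91)
Output shape: (10, 93, 58, 45)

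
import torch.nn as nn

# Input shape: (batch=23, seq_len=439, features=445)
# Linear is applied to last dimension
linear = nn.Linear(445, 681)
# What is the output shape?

Input shape: (23, 439, 445)
Output shape: (23, 439, 681)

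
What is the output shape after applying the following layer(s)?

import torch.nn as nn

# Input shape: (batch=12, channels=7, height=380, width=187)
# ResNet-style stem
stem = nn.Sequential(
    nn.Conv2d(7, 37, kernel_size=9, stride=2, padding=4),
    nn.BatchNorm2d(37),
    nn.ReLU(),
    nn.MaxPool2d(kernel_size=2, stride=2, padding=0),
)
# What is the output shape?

Input shape: (12, 7, 380, 187)
  -> after Conv2d 9x9 stride=2: (12, 37, 190, 94)
Output shape: (12, 37, 95, 47)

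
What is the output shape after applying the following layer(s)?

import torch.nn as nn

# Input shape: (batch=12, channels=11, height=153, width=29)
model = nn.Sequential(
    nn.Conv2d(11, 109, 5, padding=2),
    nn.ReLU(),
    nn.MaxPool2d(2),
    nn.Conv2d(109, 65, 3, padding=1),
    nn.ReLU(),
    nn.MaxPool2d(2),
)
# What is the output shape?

Input shape: (12, 11, 153, 29)
  -> after first Conv2d: (12, 109, 153, 29)
  -> after first MaxPool2d: (12, 109, 76, 14)
  -> after second Conv2d: (12, 65, 76, 14)
Output shape: (12, 65, 38, 7)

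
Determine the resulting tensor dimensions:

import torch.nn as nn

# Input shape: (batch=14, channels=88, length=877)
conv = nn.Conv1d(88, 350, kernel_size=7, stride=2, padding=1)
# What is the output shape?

Input shape: (14, 88, 877)
Output shape: (14, 350, 437)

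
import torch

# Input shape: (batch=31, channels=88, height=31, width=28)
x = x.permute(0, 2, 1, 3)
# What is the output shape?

Input shape: (31, 88, 31, 28)
Output shape: (31, 31, 88, 28)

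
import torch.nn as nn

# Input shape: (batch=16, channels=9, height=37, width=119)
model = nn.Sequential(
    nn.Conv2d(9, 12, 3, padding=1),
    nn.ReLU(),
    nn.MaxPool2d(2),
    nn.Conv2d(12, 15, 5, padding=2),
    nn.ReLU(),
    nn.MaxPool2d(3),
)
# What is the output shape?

Input shape: (16, 9, 37, 119)
  -> after first Conv2d: (16, 12, 37, 119)
  -> after first MaxPool2d: (16, 12, 18, 59)
  -> after second Conv2d: (16, 15, 18, 59)
Output shape: (16, 15, 6, 19)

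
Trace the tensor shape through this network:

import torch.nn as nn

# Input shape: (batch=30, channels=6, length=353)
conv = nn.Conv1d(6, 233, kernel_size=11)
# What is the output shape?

Input shape: (30, 6, 353)
Output shape: (30, 233, 343)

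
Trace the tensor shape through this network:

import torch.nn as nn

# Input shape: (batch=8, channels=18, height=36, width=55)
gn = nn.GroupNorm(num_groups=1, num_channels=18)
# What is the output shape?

Input shape: (8, 18, 36, 55)
Output shape: (8, 18, 36, 55)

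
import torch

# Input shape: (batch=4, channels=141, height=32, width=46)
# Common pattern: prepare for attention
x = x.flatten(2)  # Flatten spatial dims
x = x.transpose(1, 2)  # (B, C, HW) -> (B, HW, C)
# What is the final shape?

Input shape: (4, 141, 32, 46)
  -> after flatten(2): (4, 141, 1472)
Output shape: (4, 1472, 141)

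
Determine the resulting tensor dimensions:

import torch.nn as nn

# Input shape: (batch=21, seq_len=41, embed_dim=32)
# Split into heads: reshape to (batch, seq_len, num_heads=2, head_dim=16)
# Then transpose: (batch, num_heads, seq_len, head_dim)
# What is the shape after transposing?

Input shape: (21, 41, 32)
  -> after reshape: (21, 41, 2, 16)
Output shape: (21, 2, 41, 16)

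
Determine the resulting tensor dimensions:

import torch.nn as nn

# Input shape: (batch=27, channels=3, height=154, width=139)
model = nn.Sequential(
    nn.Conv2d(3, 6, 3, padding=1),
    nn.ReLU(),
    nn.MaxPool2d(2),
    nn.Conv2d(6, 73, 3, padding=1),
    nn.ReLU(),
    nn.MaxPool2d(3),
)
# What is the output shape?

Input shape: (27, 3, 154, 139)
  -> after first Conv2d: (27, 6, 154, 139)
  -> after first MaxPool2d: (27, 6, 77, 69)
  -> after second Conv2d: (27, 73, 77, 69)
Output shape: (27, 73, 25, 23)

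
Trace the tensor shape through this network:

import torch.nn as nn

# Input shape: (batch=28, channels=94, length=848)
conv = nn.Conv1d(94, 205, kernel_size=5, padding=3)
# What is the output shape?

Input shape: (28, 94, 848)
Output shape: (28, 205, 850)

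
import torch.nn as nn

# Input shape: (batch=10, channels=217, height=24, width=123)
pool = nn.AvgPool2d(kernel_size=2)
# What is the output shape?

Input shape: (10, 217, 24, 123)
Output shape: (10, 217, 12, 61)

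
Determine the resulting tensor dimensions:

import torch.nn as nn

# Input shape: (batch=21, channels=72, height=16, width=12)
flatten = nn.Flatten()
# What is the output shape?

Input shape: (21, 72, 16, 12)
Output shape: (21, 13824)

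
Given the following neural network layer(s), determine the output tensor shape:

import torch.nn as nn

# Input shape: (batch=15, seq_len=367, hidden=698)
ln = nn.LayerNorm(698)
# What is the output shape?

Input shape: (15, 367, 698)
Output shape: (15, 367, 698)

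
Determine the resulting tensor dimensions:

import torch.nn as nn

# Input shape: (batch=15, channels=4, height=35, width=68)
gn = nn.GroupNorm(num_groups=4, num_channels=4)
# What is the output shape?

Input shape: (15, 4, 35, 68)
Output shape: (15, 4, 35, 68)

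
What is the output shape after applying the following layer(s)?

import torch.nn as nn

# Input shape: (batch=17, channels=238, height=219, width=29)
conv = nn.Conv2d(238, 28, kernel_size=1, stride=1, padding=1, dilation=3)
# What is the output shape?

Input shape: (17, 238, 219, 29)
Output shape: (17, 28, 221, 31)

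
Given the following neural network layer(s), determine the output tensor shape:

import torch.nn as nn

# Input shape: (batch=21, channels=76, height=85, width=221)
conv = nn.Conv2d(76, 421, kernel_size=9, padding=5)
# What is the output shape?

Input shape: (21, 76, 85, 221)
Output shape: (21, 421, 87, 223)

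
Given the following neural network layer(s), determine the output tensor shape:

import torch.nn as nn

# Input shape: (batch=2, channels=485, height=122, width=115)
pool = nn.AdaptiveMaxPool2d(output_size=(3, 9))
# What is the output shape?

Input shape: (2, 485, 122, 115)
Output shape: (2, 485, 3, 9)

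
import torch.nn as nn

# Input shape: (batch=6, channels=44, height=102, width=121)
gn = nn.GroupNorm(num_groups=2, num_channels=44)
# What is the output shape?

Input shape: (6, 44, 102, 121)
Output shape: (6, 44, 102, 121)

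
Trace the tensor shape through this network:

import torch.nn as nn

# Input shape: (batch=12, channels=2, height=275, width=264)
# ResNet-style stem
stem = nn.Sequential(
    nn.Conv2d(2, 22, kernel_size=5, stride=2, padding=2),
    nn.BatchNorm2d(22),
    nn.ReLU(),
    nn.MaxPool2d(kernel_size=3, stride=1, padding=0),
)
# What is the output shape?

Input shape: (12, 2, 275, 264)
  -> after Conv2d 5x5 stride=2: (12, 22, 138, 132)
Output shape: (12, 22, 136, 130)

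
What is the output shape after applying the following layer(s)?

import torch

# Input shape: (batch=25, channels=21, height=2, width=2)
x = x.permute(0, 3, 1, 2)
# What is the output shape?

Input shape: (25, 21, 2, 2)
Output shape: (25, 2, 21, 2)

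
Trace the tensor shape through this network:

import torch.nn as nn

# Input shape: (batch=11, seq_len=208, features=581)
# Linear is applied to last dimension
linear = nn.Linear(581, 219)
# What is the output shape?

Input shape: (11, 208, 581)
Output shape: (11, 208, 219)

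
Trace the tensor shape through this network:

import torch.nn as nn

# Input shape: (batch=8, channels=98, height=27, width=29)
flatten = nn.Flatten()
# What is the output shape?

Input shape: (8, 98, 27, 29)
Output shape: (8, 76734)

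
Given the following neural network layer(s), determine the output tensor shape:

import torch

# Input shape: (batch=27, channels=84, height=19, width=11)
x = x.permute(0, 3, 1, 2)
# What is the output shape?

Input shape: (27, 84, 19, 11)
Output shape: (27, 11, 84, 19)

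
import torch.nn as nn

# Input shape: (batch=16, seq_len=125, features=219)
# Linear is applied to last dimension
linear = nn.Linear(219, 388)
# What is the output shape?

Input shape: (16, 125, 219)
Output shape: (16, 125, 388)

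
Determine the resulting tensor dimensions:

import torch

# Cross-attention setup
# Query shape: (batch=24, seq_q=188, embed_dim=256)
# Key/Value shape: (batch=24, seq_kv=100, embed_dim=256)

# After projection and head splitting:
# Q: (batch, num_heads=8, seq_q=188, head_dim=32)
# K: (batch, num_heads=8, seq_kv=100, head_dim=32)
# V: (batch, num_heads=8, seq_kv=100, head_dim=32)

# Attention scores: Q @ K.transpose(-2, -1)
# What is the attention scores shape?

Input shape: (24, 188, 256)
Output shape: (24, 8, 188, 100)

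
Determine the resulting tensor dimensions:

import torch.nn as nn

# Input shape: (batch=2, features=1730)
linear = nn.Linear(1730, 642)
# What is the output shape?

Input shape: (2, 1730)
Output shape: (2, 642)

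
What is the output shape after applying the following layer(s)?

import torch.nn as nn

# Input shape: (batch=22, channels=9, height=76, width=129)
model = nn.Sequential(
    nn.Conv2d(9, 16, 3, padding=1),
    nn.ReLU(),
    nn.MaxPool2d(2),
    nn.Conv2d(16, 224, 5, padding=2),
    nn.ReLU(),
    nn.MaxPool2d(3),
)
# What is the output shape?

Input shape: (22, 9, 76, 129)
  -> after first Conv2d: (22, 16, 76, 129)
  -> after first MaxPool2d: (22, 16, 38, 64)
  -> after second Conv2d: (22, 224, 38, 64)
Output shape: (22, 224, 12, 21)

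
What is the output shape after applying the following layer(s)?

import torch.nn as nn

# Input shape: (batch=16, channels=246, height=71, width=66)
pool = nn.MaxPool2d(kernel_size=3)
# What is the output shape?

Input shape: (16, 246, 71, 66)
Output shape: (16, 246, 23, 22)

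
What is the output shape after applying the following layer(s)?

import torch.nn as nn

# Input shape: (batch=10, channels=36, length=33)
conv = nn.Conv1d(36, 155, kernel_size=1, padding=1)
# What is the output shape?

Input shape: (10, 36, 33)
Output shape: (10, 155, 35)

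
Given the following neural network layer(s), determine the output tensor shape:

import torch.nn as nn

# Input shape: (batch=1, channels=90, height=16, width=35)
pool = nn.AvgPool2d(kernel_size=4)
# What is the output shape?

Input shape: (1, 90, 16, 35)
Output shape: (1, 90, 4, 8)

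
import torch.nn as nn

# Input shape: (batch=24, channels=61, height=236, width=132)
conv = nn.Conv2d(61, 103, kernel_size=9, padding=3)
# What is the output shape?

Input shape: (24, 61, 236, 132)
Output shape: (24, 103, 234, 130)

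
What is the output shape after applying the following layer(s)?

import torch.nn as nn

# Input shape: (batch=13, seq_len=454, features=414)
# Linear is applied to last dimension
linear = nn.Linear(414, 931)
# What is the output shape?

Input shape: (13, 454, 414)
Output shape: (13, 454, 931)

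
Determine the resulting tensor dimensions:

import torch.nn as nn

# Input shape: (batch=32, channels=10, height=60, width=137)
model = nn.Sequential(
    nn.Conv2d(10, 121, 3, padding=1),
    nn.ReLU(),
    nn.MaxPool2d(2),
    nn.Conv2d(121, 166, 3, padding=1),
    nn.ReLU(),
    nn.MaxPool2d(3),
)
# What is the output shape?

Input shape: (32, 10, 60, 137)
  -> after first Conv2d: (32, 121, 60, 137)
  -> after first MaxPool2d: (32, 121, 30, 68)
  -> after second Conv2d: (32, 166, 30, 68)
Output shape: (32, 166, 10, 22)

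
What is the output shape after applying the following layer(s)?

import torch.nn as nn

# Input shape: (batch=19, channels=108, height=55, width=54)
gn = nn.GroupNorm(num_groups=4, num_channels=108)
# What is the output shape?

Input shape: (19, 108, 55, 54)
Output shape: (19, 108, 55, 54)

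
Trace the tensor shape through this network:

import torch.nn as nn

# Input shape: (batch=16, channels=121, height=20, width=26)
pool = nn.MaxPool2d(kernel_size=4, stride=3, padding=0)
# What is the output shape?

Input shape: (16, 121, 20, 26)
Output shape: (16, 121, 6, 8)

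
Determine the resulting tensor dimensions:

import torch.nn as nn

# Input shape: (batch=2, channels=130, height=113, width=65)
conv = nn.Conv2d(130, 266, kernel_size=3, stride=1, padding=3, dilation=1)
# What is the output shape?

Input shape: (2, 130, 113, 65)
Output shape: (2, 266, 117, 69)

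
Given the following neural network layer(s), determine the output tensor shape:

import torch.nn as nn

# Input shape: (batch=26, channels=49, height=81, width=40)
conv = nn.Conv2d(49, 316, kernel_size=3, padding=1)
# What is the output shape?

Input shape: (26, 49, 81, 40)
Output shape: (26, 316, 81, 40)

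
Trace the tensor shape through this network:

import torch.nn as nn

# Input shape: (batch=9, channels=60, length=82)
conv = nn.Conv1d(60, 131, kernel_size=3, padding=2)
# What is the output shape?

Input shape: (9, 60, 82)
Output shape: (9, 131, 84)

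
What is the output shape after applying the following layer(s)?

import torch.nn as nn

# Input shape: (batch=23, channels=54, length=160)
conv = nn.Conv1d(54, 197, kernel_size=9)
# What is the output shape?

Input shape: (23, 54, 160)
Output shape: (23, 197, 152)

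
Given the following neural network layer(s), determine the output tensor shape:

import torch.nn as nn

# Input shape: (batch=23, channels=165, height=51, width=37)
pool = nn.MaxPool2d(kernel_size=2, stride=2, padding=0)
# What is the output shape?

Input shape: (23, 165, 51, 37)
Output shape: (23, 165, 25, 18)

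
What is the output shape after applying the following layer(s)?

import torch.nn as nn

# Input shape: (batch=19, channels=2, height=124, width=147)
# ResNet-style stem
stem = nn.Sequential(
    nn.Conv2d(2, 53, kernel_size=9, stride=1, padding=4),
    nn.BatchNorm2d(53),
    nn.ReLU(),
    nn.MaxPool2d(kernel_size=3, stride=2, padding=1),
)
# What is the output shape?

Input shape: (19, 2, 124, 147)
  -> after Conv2d 9x9 stride=1: (19, 53, 124, 147)
Output shape: (19, 53, 62, 74)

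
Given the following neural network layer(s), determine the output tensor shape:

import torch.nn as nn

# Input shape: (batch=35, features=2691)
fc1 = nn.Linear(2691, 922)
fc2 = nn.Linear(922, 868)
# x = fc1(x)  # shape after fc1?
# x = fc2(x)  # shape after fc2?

Input shape: (35, 2691)
  -> after fc1: (35, 922)
Output shape: (35, 868)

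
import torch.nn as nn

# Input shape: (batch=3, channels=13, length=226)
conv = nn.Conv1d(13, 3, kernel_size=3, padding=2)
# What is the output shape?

Input shape: (3, 13, 226)
Output shape: (3, 3, 228)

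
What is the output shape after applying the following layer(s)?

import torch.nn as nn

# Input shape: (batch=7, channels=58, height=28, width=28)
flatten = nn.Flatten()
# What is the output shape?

Input shape: (7, 58, 28, 28)
Output shape: (7, 45472)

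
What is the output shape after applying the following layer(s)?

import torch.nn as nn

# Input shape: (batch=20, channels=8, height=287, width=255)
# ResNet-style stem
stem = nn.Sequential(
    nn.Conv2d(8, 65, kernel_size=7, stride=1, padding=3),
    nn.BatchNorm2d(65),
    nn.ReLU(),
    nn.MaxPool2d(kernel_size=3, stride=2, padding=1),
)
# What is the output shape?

Input shape: (20, 8, 287, 255)
  -> after Conv2d 7x7 stride=1: (20, 65, 287, 255)
Output shape: (20, 65, 144, 128)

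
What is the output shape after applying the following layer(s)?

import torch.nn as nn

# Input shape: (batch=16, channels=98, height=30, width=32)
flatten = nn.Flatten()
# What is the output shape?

Input shape: (16, 98, 30, 32)
Output shape: (16, 94080)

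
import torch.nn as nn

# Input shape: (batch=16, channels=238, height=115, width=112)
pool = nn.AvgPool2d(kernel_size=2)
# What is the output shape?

Input shape: (16, 238, 115, 112)
Output shape: (16, 238, 57, 56)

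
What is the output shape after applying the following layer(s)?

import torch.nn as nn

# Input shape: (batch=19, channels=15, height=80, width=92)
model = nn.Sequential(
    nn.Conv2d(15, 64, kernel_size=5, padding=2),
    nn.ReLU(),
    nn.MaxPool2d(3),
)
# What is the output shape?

Input shape: (19, 15, 80, 92)
  -> after Conv2d: (19, 64, 80, 92)
  -> after ReLU: (19, 64, 80, 92)
Output shape: (19, 64, 26, 30)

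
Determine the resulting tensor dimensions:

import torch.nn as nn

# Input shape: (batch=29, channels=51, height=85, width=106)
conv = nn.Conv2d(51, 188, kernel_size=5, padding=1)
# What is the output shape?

Input shape: (29, 51, 85, 106)
Output shape: (29, 188, 83, 104)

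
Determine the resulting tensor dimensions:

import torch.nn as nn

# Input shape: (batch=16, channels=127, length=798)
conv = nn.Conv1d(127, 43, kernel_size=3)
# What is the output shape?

Input shape: (16, 127, 798)
Output shape: (16, 43, 796)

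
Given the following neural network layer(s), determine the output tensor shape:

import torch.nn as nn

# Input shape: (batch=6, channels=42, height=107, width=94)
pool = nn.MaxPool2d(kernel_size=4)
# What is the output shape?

Input shape: (6, 42, 107, 94)
Output shape: (6, 42, 26, 23)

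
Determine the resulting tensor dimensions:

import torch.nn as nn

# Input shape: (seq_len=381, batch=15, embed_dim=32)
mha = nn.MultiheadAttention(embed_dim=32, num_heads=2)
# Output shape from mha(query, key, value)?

Input shape: (381, 15, 32)
Output shape: (381, 15, 32)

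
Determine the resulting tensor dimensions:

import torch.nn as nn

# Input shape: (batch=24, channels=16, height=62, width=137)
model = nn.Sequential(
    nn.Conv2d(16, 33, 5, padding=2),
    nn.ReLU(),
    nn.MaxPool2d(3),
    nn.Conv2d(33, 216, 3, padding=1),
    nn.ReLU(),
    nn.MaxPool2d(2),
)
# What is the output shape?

Input shape: (24, 16, 62, 137)
  -> after first Conv2d: (24, 33, 62, 137)
  -> after first MaxPool2d: (24, 33, 20, 45)
  -> after second Conv2d: (24, 216, 20, 45)
Output shape: (24, 216, 10, 22)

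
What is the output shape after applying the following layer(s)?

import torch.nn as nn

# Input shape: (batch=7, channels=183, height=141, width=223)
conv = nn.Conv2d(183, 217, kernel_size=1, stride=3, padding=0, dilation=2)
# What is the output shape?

Input shape: (7, 183, 141, 223)
Output shape: (7, 217, 47, 75)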